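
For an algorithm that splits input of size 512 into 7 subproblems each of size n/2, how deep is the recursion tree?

For divide and conquer with division factor 2:

Problem sizes at each level:
Level 0: 512
Level 1: 256
Level 2: 128
Level 3: 64
Level 4: 32
Level 5: 16
Level 6: 8
Level 7: 4
Level 8: 2
Level 9: 1

The root is level 0 and the size-1 base case is level 9 (the tree spans levels 0 through 9, i.e. 10 levels counting the root), so the depth is the number of divisions: log_2(512) = 9

The recursion tree depth is log_2(512) = 9. At each level, the problem size is divided by 2, so it takes 9 divisions to reduce to a base case of size 1. The algorithm makes 7 recursive calls at each level.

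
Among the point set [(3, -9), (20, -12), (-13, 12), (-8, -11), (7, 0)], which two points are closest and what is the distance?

Computing all pairwise distances among 5 points:

d((3, -9), (20, -12)) = 17.2627
d((3, -9), (-13, 12)) = 26.4008
d((3, -9), (-8, -11)) = 11.1803
d((3, -9), (7, 0)) = 9.8489 <-- minimum
d((20, -12), (-13, 12)) = 40.8044
d((20, -12), (-8, -11)) = 28.0179
d((20, -12), (7, 0)) = 17.6918
d((-13, 12), (-8, -11)) = 23.5372
d((-13, 12), (7, 0)) = 23.3238
d((-8, -11), (7, 0)) = 18.6011

Closest pair: (3, -9) and (7, 0) with distance 9.8489

The closest pair is (3, -9) and (7, 0) with Euclidean distance 9.8489. For 5 points, brute-force pairwise comparison is shown above. For large n, the divide-and-conquer algorithm (sort by x, recurse on halves, check the dividing strip) achieves O(n log n).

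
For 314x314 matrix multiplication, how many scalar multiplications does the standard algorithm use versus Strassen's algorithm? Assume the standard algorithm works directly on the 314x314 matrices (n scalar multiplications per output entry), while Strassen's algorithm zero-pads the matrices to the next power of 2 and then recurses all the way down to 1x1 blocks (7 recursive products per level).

Matrix multiplication for 314x314 matrices:

Strassen's algorithm requires power-of-2 dimensions. Pad 314x314 to 512x512 (next power of 2).

Standard algorithm: 314^3 = 30959144 multiplications
Strassen's algorithm: 7^(log2(512)) = 7^9 = 40353607 multiplications
Difference: 30959144 - 40353607 = -9394463 (Strassen uses MORE here due to padding overhead — for small or just-over-power-of-2 n, padding can outweigh the per-level savings)

Standard: 30959144 multiplications (314^3). Strassen: 40353607 multiplications (7^9, after padding to 512x512). Strassen reduces 8 recursive multiplications to 7 at each level.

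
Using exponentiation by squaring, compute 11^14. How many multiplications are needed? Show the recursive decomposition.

Computing 11^14 by squaring (build up from 11^1; each line after the first costs one multiplication):

11^1 = 11
11^2 = (11^1)^2 = 11^2 = 121
11^3 = 11 * 11^2 = 11 * 121 = 1331
11^6 = (11^3)^2 = 1331^2 = 1771561
11^7 = 11 * 11^6 = 11 * 1771561 = 19487171
11^14 = (11^7)^2 = 19487171^2 = 379749833583241

Result: 379749833583241
Multiplications needed: 5 (5 lines after 11^1)

11^14 = 379749833583241. Using exponentiation by squaring, this requires 5 multiplications. The key idea: if the exponent is even, square the half-power; if odd, multiply by the base once.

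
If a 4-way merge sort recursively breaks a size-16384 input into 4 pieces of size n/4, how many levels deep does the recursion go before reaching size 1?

For divide and conquer with division factor 4:

Problem sizes at each level:
Level 0: 16384
Level 1: 4096
Level 2: 1024
Level 3: 256
Level 4: 64
Level 5: 16
Level 6: 4
Level 7: 1

The root is level 0 and the size-1 base case is level 7 (the tree spans levels 0 through 7, i.e. 8 levels counting the root), so the depth is the number of divisions: log_4(16384) = 7

The recursion tree depth is log_4(16384) = 7. At each level, the problem size is divided by 4, so it takes 7 divisions to reduce to a base case of size 1. The algorithm makes 4 recursive calls at each level.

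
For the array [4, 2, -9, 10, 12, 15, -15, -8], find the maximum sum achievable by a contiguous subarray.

Using Kadane's algorithm on [4, 2, -9, 10, 12, 15, -15, -8]:

Scanning through the array:
Position 1 (value 2): max_ending_here = 6, max_so_far = 6
Position 2 (value -9): max_ending_here = -3, max_so_far = 6
Position 3 (value 10): max_ending_here = 10, max_so_far = 10
Position 4 (value 12): max_ending_here = 22, max_so_far = 22
Position 5 (value 15): max_ending_here = 37, max_so_far = 37
Position 6 (value -15): max_ending_here = 22, max_so_far = 37
Position 7 (value -8): max_ending_here = 14, max_so_far = 37

Maximum subarray: [10, 12, 15]
Maximum sum: 37

The maximum subarray is [10, 12, 15] with sum 37. This subarray runs from index 3 to index 5.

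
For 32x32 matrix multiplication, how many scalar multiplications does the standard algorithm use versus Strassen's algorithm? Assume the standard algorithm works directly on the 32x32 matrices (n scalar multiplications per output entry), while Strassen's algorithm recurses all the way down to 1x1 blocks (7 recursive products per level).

Matrix multiplication for 32x32 matrices:

Standard algorithm: 32^3 = 32768 multiplications
Strassen's algorithm: 7^(log2(32)) = 7^5 = 16807 multiplications
Savings: 32768 - 16807 = 15961 multiplications

Standard: 32768 multiplications (32^3). Strassen: 16807 multiplications (7^5). Strassen reduces 8 recursive multiplications to 7 at each level.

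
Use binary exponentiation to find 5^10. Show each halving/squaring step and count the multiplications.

Computing 5^10 by squaring (build up from 5^1; each line after the first costs one multiplication):

5^1 = 5
5^2 = (5^1)^2 = 5^2 = 25
5^4 = (5^2)^2 = 25^2 = 625
5^5 = 5 * 5^4 = 5 * 625 = 3125
5^10 = (5^5)^2 = 3125^2 = 9765625

Result: 9765625
Multiplications needed: 4 (4 lines after 5^1)

5^10 = 9765625. Using exponentiation by squaring, this requires 4 multiplications. The key idea: if the exponent is even, square the half-power; if odd, multiply by the base once.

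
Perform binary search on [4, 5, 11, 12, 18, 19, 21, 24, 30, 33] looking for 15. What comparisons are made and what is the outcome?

Binary search for 15 in [4, 5, 11, 12, 18, 19, 21, 24, 30, 33]:

lo=0, hi=9, mid=4, arr[mid]=18 -> 18 > 15, search left half
lo=0, hi=3, mid=1, arr[mid]=5 -> 5 < 15, search right half
lo=2, hi=3, mid=2, arr[mid]=11 -> 11 < 15, search right half
lo=3, hi=3, mid=3, arr[mid]=12 -> 12 < 15, search right half
lo=4 > hi=3, target 15 not found

Binary search determines that 15 is not in the array after 4 comparisons. The search space was exhausted without finding the target.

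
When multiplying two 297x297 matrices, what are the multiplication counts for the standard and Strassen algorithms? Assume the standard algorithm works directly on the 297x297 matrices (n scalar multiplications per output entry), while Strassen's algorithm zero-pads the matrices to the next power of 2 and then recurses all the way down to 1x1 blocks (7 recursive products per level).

Matrix multiplication for 297x297 matrices:

Strassen's algorithm requires power-of-2 dimensions. Pad 297x297 to 512x512 (next power of 2).

Standard algorithm: 297^3 = 26198073 multiplications
Strassen's algorithm: 7^(log2(512)) = 7^9 = 40353607 multiplications
Difference: 26198073 - 40353607 = -14155534 (Strassen uses MORE here due to padding overhead — for small or just-over-power-of-2 n, padding can outweigh the per-level savings)

Standard: 26198073 multiplications (297^3). Strassen: 40353607 multiplications (7^9, after padding to 512x512). Strassen reduces 8 recursive multiplications to 7 at each level.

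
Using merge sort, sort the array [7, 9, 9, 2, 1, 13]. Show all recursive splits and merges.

Merge sort trace:

Split: [7, 9, 9, 2, 1, 13] -> [7, 9, 9] and [2, 1, 13]
  Split: [7, 9, 9] -> [7] and [9, 9]
    Split: [9, 9] -> [9] and [9]
    Merge: [9] + [9] -> [9, 9]
  Merge: [7] + [9, 9] -> [7, 9, 9]
  Split: [2, 1, 13] -> [2] and [1, 13]
    Split: [1, 13] -> [1] and [13]
    Merge: [1] + [13] -> [1, 13]
  Merge: [2] + [1, 13] -> [1, 2, 13]
Merge: [7, 9, 9] + [1, 2, 13] -> [1, 2, 7, 9, 9, 13]

Final sorted array: [1, 2, 7, 9, 9, 13]

The merge sort proceeds by recursively splitting the array and merging sorted halves.
After all merges, the sorted array is [1, 2, 7, 9, 9, 13].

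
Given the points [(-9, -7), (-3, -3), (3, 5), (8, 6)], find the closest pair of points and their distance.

Computing all pairwise distances among 4 points:

d((-9, -7), (-3, -3)) = 7.2111
d((-9, -7), (3, 5)) = 16.9706
d((-9, -7), (8, 6)) = 21.4009
d((-3, -3), (3, 5)) = 10.0
d((-3, -3), (8, 6)) = 14.2127
d((3, 5), (8, 6)) = 5.099 <-- minimum

Closest pair: (3, 5) and (8, 6) with distance 5.099

The closest pair is (3, 5) and (8, 6) with Euclidean distance 5.099. For 4 points, brute-force pairwise comparison is shown above. For large n, the divide-and-conquer algorithm (sort by x, recurse on halves, check the dividing strip) achieves O(n log n).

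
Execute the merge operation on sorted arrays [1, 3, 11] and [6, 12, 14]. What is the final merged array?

Merging process:

Compare 1 vs 6: take 1 from left. Merged: [1]
Compare 3 vs 6: take 3 from left. Merged: [1, 3]
Compare 11 vs 6: take 6 from right. Merged: [1, 3, 6]
Compare 11 vs 12: take 11 from left. Merged: [1, 3, 6, 11]
Append remaining from right: [12, 14]. Merged: [1, 3, 6, 11, 12, 14]

Final merged array: [1, 3, 6, 11, 12, 14]
Total comparisons: 4

The merged array is [1, 3, 6, 11, 12, 14], requiring 4 comparisons. The merge step runs in O(n) time where n is the total number of elements.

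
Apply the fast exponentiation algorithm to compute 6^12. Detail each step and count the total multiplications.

Computing 6^12 by squaring (build up from 6^1; each line after the first costs one multiplication):

6^1 = 6
6^2 = (6^1)^2 = 6^2 = 36
6^3 = 6 * 6^2 = 6 * 36 = 216
6^6 = (6^3)^2 = 216^2 = 46656
6^12 = (6^6)^2 = 46656^2 = 2176782336

Result: 2176782336
Multiplications needed: 4 (4 lines after 6^1)

6^12 = 2176782336. Using exponentiation by squaring, this requires 4 multiplications. The key idea: if the exponent is even, square the half-power; if odd, multiply by the base once.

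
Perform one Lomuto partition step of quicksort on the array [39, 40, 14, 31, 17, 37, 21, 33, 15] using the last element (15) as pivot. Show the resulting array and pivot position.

Lomuto partition with pivot = 15:

Initial array: [39, 40, 14, 31, 17, 37, 21, 33, 15]

arr[0]=39 > 15: no swap
arr[1]=40 > 15: no swap
arr[2]=14 <= 15: swap with position 0, array becomes [14, 40, 39, 31, 17, 37, 21, 33, 15]
arr[3]=31 > 15: no swap
arr[4]=17 > 15: no swap
arr[5]=37 > 15: no swap
arr[6]=21 > 15: no swap
arr[7]=33 > 15: no swap

Place pivot at position 1: [14, 15, 39, 31, 17, 37, 21, 33, 40]
Pivot position: 1

After partitioning with pivot 15, the array becomes [14, 15, 39, 31, 17, 37, 21, 33, 40]. The pivot is placed at index 1. All elements to the left of the pivot are <= 15, and all elements to the right are > 15.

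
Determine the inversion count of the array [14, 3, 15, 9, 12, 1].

Finding inversions in [14, 3, 15, 9, 12, 1]:

(0, 1): arr[0]=14 > arr[1]=3
(0, 3): arr[0]=14 > arr[3]=9
(0, 4): arr[0]=14 > arr[4]=12
(0, 5): arr[0]=14 > arr[5]=1
(1, 5): arr[1]=3 > arr[5]=1
(2, 3): arr[2]=15 > arr[3]=9
(2, 4): arr[2]=15 > arr[4]=12
(2, 5): arr[2]=15 > arr[5]=1
(3, 5): arr[3]=9 > arr[5]=1
(4, 5): arr[4]=12 > arr[5]=1

Total inversions: 10

The array has 10 inversion(s): (0,1), (0,3), (0,4), (0,5), (1,5), (2,3), (2,4), (2,5), (3,5), (4,5). Each pair (i,j) satisfies i < j and arr[i] > arr[j].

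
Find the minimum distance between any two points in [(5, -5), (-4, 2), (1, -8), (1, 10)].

Computing all pairwise distances among 4 points:

d((5, -5), (-4, 2)) = 11.4018
d((5, -5), (1, -8)) = 5.0 <-- minimum
d((5, -5), (1, 10)) = 15.5242
d((-4, 2), (1, -8)) = 11.1803
d((-4, 2), (1, 10)) = 9.434
d((1, -8), (1, 10)) = 18.0

Closest pair: (5, -5) and (1, -8) with distance 5.0

The closest pair is (5, -5) and (1, -8) with Euclidean distance 5.0. For 4 points, brute-force pairwise comparison is shown above. For large n, the divide-and-conquer algorithm (sort by x, recurse on halves, check the dividing strip) achieves O(n log n).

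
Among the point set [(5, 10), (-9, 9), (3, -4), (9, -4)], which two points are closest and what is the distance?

Computing all pairwise distances among 4 points:

d((5, 10), (-9, 9)) = 14.0357
d((5, 10), (3, -4)) = 14.1421
d((5, 10), (9, -4)) = 14.5602
d((-9, 9), (3, -4)) = 17.6918
d((-9, 9), (9, -4)) = 22.2036
d((3, -4), (9, -4)) = 6.0 <-- minimum

Closest pair: (3, -4) and (9, -4) with distance 6.0

The closest pair is (3, -4) and (9, -4) with Euclidean distance 6.0. For 4 points, brute-force pairwise comparison is shown above. For large n, the divide-and-conquer algorithm (sort by x, recurse on halves, check the dividing strip) achieves O(n log n).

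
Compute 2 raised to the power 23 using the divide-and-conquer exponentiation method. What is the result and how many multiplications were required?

Computing 2^23 by squaring (build up from 2^1; each line after the first costs one multiplication):

2^1 = 2
2^2 = (2^1)^2 = 2^2 = 4
2^4 = (2^2)^2 = 4^2 = 16
2^5 = 2 * 2^4 = 2 * 16 = 32
2^10 = (2^5)^2 = 32^2 = 1024
2^11 = 2 * 2^10 = 2 * 1024 = 2048
2^22 = (2^11)^2 = 2048^2 = 4194304
2^23 = 2 * 2^22 = 2 * 4194304 = 8388608

Result: 8388608
Multiplications needed: 7 (7 lines after 2^1)

2^23 = 8388608. Using exponentiation by squaring, this requires 7 multiplications. The key idea: if the exponent is even, square the half-power; if odd, multiply by the base once.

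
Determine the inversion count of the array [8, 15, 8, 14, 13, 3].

Finding inversions in [8, 15, 8, 14, 13, 3]:

(0, 5): arr[0]=8 > arr[5]=3
(1, 2): arr[1]=15 > arr[2]=8
(1, 3): arr[1]=15 > arr[3]=14
(1, 4): arr[1]=15 > arr[4]=13
(1, 5): arr[1]=15 > arr[5]=3
(2, 5): arr[2]=8 > arr[5]=3
(3, 4): arr[3]=14 > arr[4]=13
(3, 5): arr[3]=14 > arr[5]=3
(4, 5): arr[4]=13 > arr[5]=3

Total inversions: 9

The array has 9 inversion(s): (0,5), (1,2), (1,3), (1,4), (1,5), (2,5), (3,4), (3,5), (4,5). Each pair (i,j) satisfies i < j and arr[i] > arr[j].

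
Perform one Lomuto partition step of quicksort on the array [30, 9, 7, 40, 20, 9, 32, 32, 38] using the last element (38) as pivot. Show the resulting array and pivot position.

Lomuto partition with pivot = 38:

Initial array: [30, 9, 7, 40, 20, 9, 32, 32, 38]

arr[0]=30 <= 38: swap with position 0, array becomes [30, 9, 7, 40, 20, 9, 32, 32, 38]
arr[1]=9 <= 38: swap with position 1, array becomes [30, 9, 7, 40, 20, 9, 32, 32, 38]
arr[2]=7 <= 38: swap with position 2, array becomes [30, 9, 7, 40, 20, 9, 32, 32, 38]
arr[3]=40 > 38: no swap
arr[4]=20 <= 38: swap with position 3, array becomes [30, 9, 7, 20, 40, 9, 32, 32, 38]
arr[5]=9 <= 38: swap with position 4, array becomes [30, 9, 7, 20, 9, 40, 32, 32, 38]
arr[6]=32 <= 38: swap with position 5, array becomes [30, 9, 7, 20, 9, 32, 40, 32, 38]
arr[7]=32 <= 38: swap with position 6, array becomes [30, 9, 7, 20, 9, 32, 32, 40, 38]

Place pivot at position 7: [30, 9, 7, 20, 9, 32, 32, 38, 40]
Pivot position: 7

After partitioning with pivot 38, the array becomes [30, 9, 7, 20, 9, 32, 32, 38, 40]. The pivot is placed at index 7. All elements to the left of the pivot are <= 38, and all elements to the right are > 38.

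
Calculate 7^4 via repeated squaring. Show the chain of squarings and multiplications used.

Computing 7^4 by squaring (build up from 7^1; each line after the first costs one multiplication):

7^1 = 7
7^2 = (7^1)^2 = 7^2 = 49
7^4 = (7^2)^2 = 49^2 = 2401

Result: 2401
Multiplications needed: 2 (2 lines after 7^1)

7^4 = 2401. Using exponentiation by squaring, this requires 2 multiplications. The key idea: if the exponent is even, square the half-power; if odd, multiply by the base once.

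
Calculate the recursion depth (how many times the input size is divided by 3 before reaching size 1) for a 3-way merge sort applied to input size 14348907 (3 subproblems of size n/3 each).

For divide and conquer with division factor 3:

Problem sizes at each level:
Level 0: 14348907
Level 1: 4782969
Level 2: 1594323
Level 3: 531441
Level 4: 177147
Level 5: 59049
Level 6: 19683
Level 7: 6561
Level 8: 2187
Level 9: 729
Level 10: 243
Level 11: 81
Level 12: 27
Level 13: 9
Level 14: 3
Level 15: 1

The root is level 0 and the size-1 base case is level 15 (the tree spans levels 0 through 15, i.e. 16 levels counting the root), so the depth is the number of divisions: log_3(14348907) = 15

The recursion tree depth is log_3(14348907) = 15. At each level, the problem size is divided by 3, so it takes 15 divisions to reduce to a base case of size 1. The algorithm makes 3 recursive calls at each level.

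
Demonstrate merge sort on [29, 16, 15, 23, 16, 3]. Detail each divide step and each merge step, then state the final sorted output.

Merge sort trace:

Split: [29, 16, 15, 23, 16, 3] -> [29, 16, 15] and [23, 16, 3]
  Split: [29, 16, 15] -> [29] and [16, 15]
    Split: [16, 15] -> [16] and [15]
    Merge: [16] + [15] -> [15, 16]
  Merge: [29] + [15, 16] -> [15, 16, 29]
  Split: [23, 16, 3] -> [23] and [16, 3]
    Split: [16, 3] -> [16] and [3]
    Merge: [16] + [3] -> [3, 16]
  Merge: [23] + [3, 16] -> [3, 16, 23]
Merge: [15, 16, 29] + [3, 16, 23] -> [3, 15, 16, 16, 23, 29]

Final sorted array: [3, 15, 16, 16, 23, 29]

The merge sort proceeds by recursively splitting the array and merging sorted halves.
After all merges, the sorted array is [3, 15, 16, 16, 23, 29].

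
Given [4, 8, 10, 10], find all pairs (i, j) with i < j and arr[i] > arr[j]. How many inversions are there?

Finding inversions in [4, 8, 10, 10]:


Total inversions: 0

The array has 0 inversions. It is already sorted.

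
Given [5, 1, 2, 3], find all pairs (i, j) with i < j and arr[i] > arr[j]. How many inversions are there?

Finding inversions in [5, 1, 2, 3]:

(0, 1): arr[0]=5 > arr[1]=1
(0, 2): arr[0]=5 > arr[2]=2
(0, 3): arr[0]=5 > arr[3]=3

Total inversions: 3

The array has 3 inversion(s): (0,1), (0,2), (0,3). Each pair (i,j) satisfies i < j and arr[i] > arr[j].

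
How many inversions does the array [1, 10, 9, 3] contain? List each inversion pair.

Finding inversions in [1, 10, 9, 3]:

(1, 2): arr[1]=10 > arr[2]=9
(1, 3): arr[1]=10 > arr[3]=3
(2, 3): arr[2]=9 > arr[3]=3

Total inversions: 3

The array has 3 inversion(s): (1,2), (1,3), (2,3). Each pair (i,j) satisfies i < j and arr[i] > arr[j].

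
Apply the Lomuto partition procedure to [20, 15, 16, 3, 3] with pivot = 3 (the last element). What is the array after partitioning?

Lomuto partition with pivot = 3:

Initial array: [20, 15, 16, 3, 3]

arr[0]=20 > 3: no swap
arr[1]=15 > 3: no swap
arr[2]=16 > 3: no swap
arr[3]=3 <= 3: swap with position 0, array becomes [3, 15, 16, 20, 3]

Place pivot at position 1: [3, 3, 16, 20, 15]
Pivot position: 1

After partitioning with pivot 3, the array becomes [3, 3, 16, 20, 15]. The pivot is placed at index 1. All elements to the left of the pivot are <= 3, and all elements to the right are > 3.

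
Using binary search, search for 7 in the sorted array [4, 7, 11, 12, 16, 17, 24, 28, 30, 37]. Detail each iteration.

Binary search for 7 in [4, 7, 11, 12, 16, 17, 24, 28, 30, 37]:

lo=0, hi=9, mid=4, arr[mid]=16 -> 16 > 7, search left half
lo=0, hi=3, mid=1, arr[mid]=7 -> Found target at index 1!

Binary search finds 7 at index 1 after 2 comparisons. The search repeatedly halves the search space by comparing with the middle element.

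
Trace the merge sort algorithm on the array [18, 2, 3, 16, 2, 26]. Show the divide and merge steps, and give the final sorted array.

Merge sort trace:

Split: [18, 2, 3, 16, 2, 26] -> [18, 2, 3] and [16, 2, 26]
  Split: [18, 2, 3] -> [18] and [2, 3]
    Split: [2, 3] -> [2] and [3]
    Merge: [2] + [3] -> [2, 3]
  Merge: [18] + [2, 3] -> [2, 3, 18]
  Split: [16, 2, 26] -> [16] and [2, 26]
    Split: [2, 26] -> [2] and [26]
    Merge: [2] + [26] -> [2, 26]
  Merge: [16] + [2, 26] -> [2, 16, 26]
Merge: [2, 3, 18] + [2, 16, 26] -> [2, 2, 3, 16, 18, 26]

Final sorted array: [2, 2, 3, 16, 18, 26]

The merge sort proceeds by recursively splitting the array and merging sorted halves.
After all merges, the sorted array is [2, 2, 3, 16, 18, 26].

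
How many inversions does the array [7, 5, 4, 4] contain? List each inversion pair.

Finding inversions in [7, 5, 4, 4]:

(0, 1): arr[0]=7 > arr[1]=5
(0, 2): arr[0]=7 > arr[2]=4
(0, 3): arr[0]=7 > arr[3]=4
(1, 2): arr[1]=5 > arr[2]=4
(1, 3): arr[1]=5 > arr[3]=4

Total inversions: 5

The array has 5 inversion(s): (0,1), (0,2), (0,3), (1,2), (1,3). Each pair (i,j) satisfies i < j and arr[i] > arr[j].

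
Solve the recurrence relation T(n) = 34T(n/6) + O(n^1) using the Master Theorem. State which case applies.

Master Theorem for T(n) = 34T(n/6) + O(n^1):

a = 34, b = 6, c = 1
log_b(a) = log_6(34) = 1.9681

Case 1: c = 1 < log_6(34) = 1.9681
T(n) = O(n^(log_6 34))

For T(n) = 34T(n/6) + O(n^1): log_6(34) = 1.9681. This is Case 1 of the Master Theorem (c < log_b(a), work dominated by leaves), giving O(n^(log_6 34)).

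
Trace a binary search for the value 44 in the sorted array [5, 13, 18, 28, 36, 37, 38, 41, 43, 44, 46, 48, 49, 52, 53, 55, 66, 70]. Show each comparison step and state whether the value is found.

Binary search for 44 in [5, 13, 18, 28, 36, 37, 38, 41, 43, 44, 46, 48, 49, 52, 53, 55, 66, 70]:

lo=0, hi=17, mid=8, arr[mid]=43 -> 43 < 44, search right half
lo=9, hi=17, mid=13, arr[mid]=52 -> 52 > 44, search left half
lo=9, hi=12, mid=10, arr[mid]=46 -> 46 > 44, search left half
lo=9, hi=9, mid=9, arr[mid]=44 -> Found target at index 9!

Binary search finds 44 at index 9 after 4 comparisons. The search repeatedly halves the search space by comparing with the middle element.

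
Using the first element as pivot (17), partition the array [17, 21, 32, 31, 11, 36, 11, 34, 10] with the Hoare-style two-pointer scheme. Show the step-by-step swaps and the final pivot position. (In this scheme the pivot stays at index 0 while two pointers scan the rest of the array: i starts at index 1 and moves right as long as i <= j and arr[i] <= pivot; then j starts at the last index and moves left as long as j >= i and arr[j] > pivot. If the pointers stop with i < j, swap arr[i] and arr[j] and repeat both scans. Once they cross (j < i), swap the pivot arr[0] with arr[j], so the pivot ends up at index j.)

Hoare-style two-pointer partition with pivot = 17:

Initial array: [17, 21, 32, 31, 11, 36, 11, 34, 10]

Pointers start at i = 1, j = 8.
i stops at index 1 (arr[1]=21 > 17), j stops at index 8 (arr[8]=10 <= 17): swap arr[1] and arr[8], array becomes [17, 10, 32, 31, 11, 36, 11, 34, 21]
i stops at index 2 (arr[2]=32 > 17), j stops at index 6 (arr[6]=11 <= 17): swap arr[2] and arr[6], array becomes [17, 10, 11, 31, 11, 36, 32, 34, 21]
i stops at index 3 (arr[3]=31 > 17), j stops at index 4 (arr[4]=11 <= 17): swap arr[3] and arr[4], array becomes [17, 10, 11, 11, 31, 36, 32, 34, 21]
i ends at 4, j ends at 3: the pointers have crossed (j < i), so scanning stops.

Swap pivot arr[0] with arr[3] to place pivot at position 3: [11, 10, 11, 17, 31, 36, 32, 34, 21]
Pivot position: 3

After partitioning with pivot 17, the array becomes [11, 10, 11, 17, 31, 36, 32, 34, 21]. The pivot is placed at index 3. All elements to the left of the pivot are <= 17, and all elements to the right are > 17.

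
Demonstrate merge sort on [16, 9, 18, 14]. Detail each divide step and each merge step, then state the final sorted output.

Merge sort trace:

Split: [16, 9, 18, 14] -> [16, 9] and [18, 14]
  Split: [16, 9] -> [16] and [9]
  Merge: [16] + [9] -> [9, 16]
  Split: [18, 14] -> [18] and [14]
  Merge: [18] + [14] -> [14, 18]
Merge: [9, 16] + [14, 18] -> [9, 14, 16, 18]

Final sorted array: [9, 14, 16, 18]

The merge sort proceeds by recursively splitting the array and merging sorted halves.
After all merges, the sorted array is [9, 14, 16, 18].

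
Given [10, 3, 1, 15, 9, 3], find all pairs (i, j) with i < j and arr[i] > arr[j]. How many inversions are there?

Finding inversions in [10, 3, 1, 15, 9, 3]:

(0, 1): arr[0]=10 > arr[1]=3
(0, 2): arr[0]=10 > arr[2]=1
(0, 4): arr[0]=10 > arr[4]=9
(0, 5): arr[0]=10 > arr[5]=3
(1, 2): arr[1]=3 > arr[2]=1
(3, 4): arr[3]=15 > arr[4]=9
(3, 5): arr[3]=15 > arr[5]=3
(4, 5): arr[4]=9 > arr[5]=3

Total inversions: 8

The array has 8 inversion(s): (0,1), (0,2), (0,4), (0,5), (1,2), (3,4), (3,5), (4,5). Each pair (i,j) satisfies i < j and arr[i] > arr[j].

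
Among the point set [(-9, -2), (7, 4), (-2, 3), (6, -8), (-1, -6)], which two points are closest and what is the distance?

Computing all pairwise distances among 5 points:

d((-9, -2), (7, 4)) = 17.088
d((-9, -2), (-2, 3)) = 8.6023
d((-9, -2), (6, -8)) = 16.1555
d((-9, -2), (-1, -6)) = 8.9443
d((7, 4), (-2, 3)) = 9.0554
d((7, 4), (6, -8)) = 12.0416
d((7, 4), (-1, -6)) = 12.8062
d((-2, 3), (6, -8)) = 13.6015
d((-2, 3), (-1, -6)) = 9.0554
d((6, -8), (-1, -6)) = 7.2801 <-- minimum

Closest pair: (6, -8) and (-1, -6) with distance 7.2801

The closest pair is (6, -8) and (-1, -6) with Euclidean distance 7.2801. For 5 points, brute-force pairwise comparison is shown above. For large n, the divide-and-conquer algorithm (sort by x, recurse on halves, check the dividing strip) achieves O(n log n).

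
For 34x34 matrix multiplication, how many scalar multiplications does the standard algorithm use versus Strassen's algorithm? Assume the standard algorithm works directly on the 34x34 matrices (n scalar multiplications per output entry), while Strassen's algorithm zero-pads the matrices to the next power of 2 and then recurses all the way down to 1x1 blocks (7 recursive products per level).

Matrix multiplication for 34x34 matrices:

Strassen's algorithm requires power-of-2 dimensions. Pad 34x34 to 64x64 (next power of 2).

Standard algorithm: 34^3 = 39304 multiplications
Strassen's algorithm: 7^(log2(64)) = 7^6 = 117649 multiplications
Difference: 39304 - 117649 = -78345 (Strassen uses MORE here due to padding overhead — for small or just-over-power-of-2 n, padding can outweigh the per-level savings)

Standard: 39304 multiplications (34^3). Strassen: 117649 multiplications (7^6, after padding to 64x64). Strassen reduces 8 recursive multiplications to 7 at each level.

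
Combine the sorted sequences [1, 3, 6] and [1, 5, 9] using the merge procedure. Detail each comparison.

Merging process:

Compare 1 vs 1: take 1 from left. Merged: [1]
Compare 3 vs 1: take 1 from right. Merged: [1, 1]
Compare 3 vs 5: take 3 from left. Merged: [1, 1, 3]
Compare 6 vs 5: take 5 from right. Merged: [1, 1, 3, 5]
Compare 6 vs 9: take 6 from left. Merged: [1, 1, 3, 5, 6]
Append remaining from right: [9]. Merged: [1, 1, 3, 5, 6, 9]

Final merged array: [1, 1, 3, 5, 6, 9]
Total comparisons: 5

The merged array is [1, 1, 3, 5, 6, 9], requiring 5 comparisons. The merge step runs in O(n) time where n is the total number of elements.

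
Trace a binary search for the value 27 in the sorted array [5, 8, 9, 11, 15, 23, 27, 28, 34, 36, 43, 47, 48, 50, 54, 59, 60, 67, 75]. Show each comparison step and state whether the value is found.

Binary search for 27 in [5, 8, 9, 11, 15, 23, 27, 28, 34, 36, 43, 47, 48, 50, 54, 59, 60, 67, 75]:

lo=0, hi=18, mid=9, arr[mid]=36 -> 36 > 27, search left half
lo=0, hi=8, mid=4, arr[mid]=15 -> 15 < 27, search right half
lo=5, hi=8, mid=6, arr[mid]=27 -> Found target at index 6!

Binary search finds 27 at index 6 after 3 comparisons. The search repeatedly halves the search space by comparing with the middle element.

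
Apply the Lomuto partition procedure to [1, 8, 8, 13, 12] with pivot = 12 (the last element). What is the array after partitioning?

Lomuto partition with pivot = 12:

Initial array: [1, 8, 8, 13, 12]

arr[0]=1 <= 12: swap with position 0, array becomes [1, 8, 8, 13, 12]
arr[1]=8 <= 12: swap with position 1, array becomes [1, 8, 8, 13, 12]
arr[2]=8 <= 12: swap with position 2, array becomes [1, 8, 8, 13, 12]
arr[3]=13 > 12: no swap

Place pivot at position 3: [1, 8, 8, 12, 13]
Pivot position: 3

After partitioning with pivot 12, the array becomes [1, 8, 8, 12, 13]. The pivot is placed at index 3. All elements to the left of the pivot are <= 12, and all elements to the right are > 12.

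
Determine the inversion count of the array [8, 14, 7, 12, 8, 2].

Finding inversions in [8, 14, 7, 12, 8, 2]:

(0, 2): arr[0]=8 > arr[2]=7
(0, 5): arr[0]=8 > arr[5]=2
(1, 2): arr[1]=14 > arr[2]=7
(1, 3): arr[1]=14 > arr[3]=12
(1, 4): arr[1]=14 > arr[4]=8
(1, 5): arr[1]=14 > arr[5]=2
(2, 5): arr[2]=7 > arr[5]=2
(3, 4): arr[3]=12 > arr[4]=8
(3, 5): arr[3]=12 > arr[5]=2
(4, 5): arr[4]=8 > arr[5]=2

Total inversions: 10

The array has 10 inversion(s): (0,2), (0,5), (1,2), (1,3), (1,4), (1,5), (2,5), (3,4), (3,5), (4,5). Each pair (i,j) satisfies i < j and arr[i] > arr[j].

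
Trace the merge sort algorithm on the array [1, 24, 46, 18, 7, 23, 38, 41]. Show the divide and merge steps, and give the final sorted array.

Merge sort trace:

Split: [1, 24, 46, 18, 7, 23, 38, 41] -> [1, 24, 46, 18] and [7, 23, 38, 41]
  Split: [1, 24, 46, 18] -> [1, 24] and [46, 18]
    Split: [1, 24] -> [1] and [24]
    Merge: [1] + [24] -> [1, 24]
    Split: [46, 18] -> [46] and [18]
    Merge: [46] + [18] -> [18, 46]
  Merge: [1, 24] + [18, 46] -> [1, 18, 24, 46]
  Split: [7, 23, 38, 41] -> [7, 23] and [38, 41]
    Split: [7, 23] -> [7] and [23]
    Merge: [7] + [23] -> [7, 23]
    Split: [38, 41] -> [38] and [41]
    Merge: [38] + [41] -> [38, 41]
  Merge: [7, 23] + [38, 41] -> [7, 23, 38, 41]
Merge: [1, 18, 24, 46] + [7, 23, 38, 41] -> [1, 7, 18, 23, 24, 38, 41, 46]

Final sorted array: [1, 7, 18, 23, 24, 38, 41, 46]

The merge sort proceeds by recursively splitting the array and merging sorted halves.
After all merges, the sorted array is [1, 7, 18, 23, 24, 38, 41, 46].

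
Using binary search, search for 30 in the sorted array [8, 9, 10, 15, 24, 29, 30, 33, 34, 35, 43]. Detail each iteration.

Binary search for 30 in [8, 9, 10, 15, 24, 29, 30, 33, 34, 35, 43]:

lo=0, hi=10, mid=5, arr[mid]=29 -> 29 < 30, search right half
lo=6, hi=10, mid=8, arr[mid]=34 -> 34 > 30, search left half
lo=6, hi=7, mid=6, arr[mid]=30 -> Found target at index 6!

Binary search finds 30 at index 6 after 3 comparisons. The search repeatedly halves the search space by comparing with the middle element.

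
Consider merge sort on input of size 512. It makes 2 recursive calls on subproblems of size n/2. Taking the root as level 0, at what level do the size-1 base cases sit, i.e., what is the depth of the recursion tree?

For divide and conquer with division factor 2:

Problem sizes at each level:
Level 0: 512
Level 1: 256
Level 2: 128
Level 3: 64
Level 4: 32
Level 5: 16
Level 6: 8
Level 7: 4
Level 8: 2
Level 9: 1

The root is level 0 and the size-1 base case is level 9 (the tree spans levels 0 through 9, i.e. 10 levels counting the root), so the depth is the number of divisions: log_2(512) = 9

The recursion tree depth is log_2(512) = 9. At each level, the problem size is divided by 2, so it takes 9 divisions to reduce to a base case of size 1. The algorithm makes 2 recursive calls at each level.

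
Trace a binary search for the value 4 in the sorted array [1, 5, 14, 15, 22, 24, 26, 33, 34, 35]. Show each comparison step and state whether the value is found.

Binary search for 4 in [1, 5, 14, 15, 22, 24, 26, 33, 34, 35]:

lo=0, hi=9, mid=4, arr[mid]=22 -> 22 > 4, search left half
lo=0, hi=3, mid=1, arr[mid]=5 -> 5 > 4, search left half
lo=0, hi=0, mid=0, arr[mid]=1 -> 1 < 4, search right half
lo=1 > hi=0, target 4 not found

Binary search determines that 4 is not in the array after 3 comparisons. The search space was exhausted without finding the target.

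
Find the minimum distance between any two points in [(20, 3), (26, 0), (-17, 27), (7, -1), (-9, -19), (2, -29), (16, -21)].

Computing all pairwise distances among 7 points:

d((20, 3), (26, 0)) = 6.7082 <-- minimum
d((20, 3), (-17, 27)) = 44.1022
d((20, 3), (7, -1)) = 13.6015
d((20, 3), (-9, -19)) = 36.4005
d((20, 3), (2, -29)) = 36.7151
d((20, 3), (16, -21)) = 24.3311
d((26, 0), (-17, 27)) = 50.774
d((26, 0), (7, -1)) = 19.0263
d((26, 0), (-9, -19)) = 39.8246
d((26, 0), (2, -29)) = 37.6431
d((26, 0), (16, -21)) = 23.2594
d((-17, 27), (7, -1)) = 36.8782
d((-17, 27), (-9, -19)) = 46.6905
d((-17, 27), (2, -29)) = 59.1354
d((-17, 27), (16, -21)) = 58.2495
d((7, -1), (-9, -19)) = 24.0832
d((7, -1), (2, -29)) = 28.4429
d((7, -1), (16, -21)) = 21.9317
d((-9, -19), (2, -29)) = 14.8661
d((-9, -19), (16, -21)) = 25.0799
d((2, -29), (16, -21)) = 16.1245

Closest pair: (20, 3) and (26, 0) with distance 6.7082

The closest pair is (20, 3) and (26, 0) with Euclidean distance 6.7082. For 7 points, brute-force pairwise comparison is shown above. For large n, the divide-and-conquer algorithm (sort by x, recurse on halves, check the dividing strip) achieves O(n log n).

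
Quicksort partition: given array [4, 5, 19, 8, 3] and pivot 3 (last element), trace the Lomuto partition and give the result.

Lomuto partition with pivot = 3:

Initial array: [4, 5, 19, 8, 3]

arr[0]=4 > 3: no swap
arr[1]=5 > 3: no swap
arr[2]=19 > 3: no swap
arr[3]=8 > 3: no swap

Place pivot at position 0: [3, 5, 19, 8, 4]
Pivot position: 0

After partitioning with pivot 3, the array becomes [3, 5, 19, 8, 4]. The pivot is placed at index 0. All elements to the left of the pivot are <= 3, and all elements to the right are > 3.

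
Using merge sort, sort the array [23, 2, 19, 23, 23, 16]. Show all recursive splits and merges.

Merge sort trace:

Split: [23, 2, 19, 23, 23, 16] -> [23, 2, 19] and [23, 23, 16]
  Split: [23, 2, 19] -> [23] and [2, 19]
    Split: [2, 19] -> [2] and [19]
    Merge: [2] + [19] -> [2, 19]
  Merge: [23] + [2, 19] -> [2, 19, 23]
  Split: [23, 23, 16] -> [23] and [23, 16]
    Split: [23, 16] -> [23] and [16]
    Merge: [23] + [16] -> [16, 23]
  Merge: [23] + [16, 23] -> [16, 23, 23]
Merge: [2, 19, 23] + [16, 23, 23] -> [2, 16, 19, 23, 23, 23]

Final sorted array: [2, 16, 19, 23, 23, 23]

The merge sort proceeds by recursively splitting the array and merging sorted halves.
After all merges, the sorted array is [2, 16, 19, 23, 23, 23].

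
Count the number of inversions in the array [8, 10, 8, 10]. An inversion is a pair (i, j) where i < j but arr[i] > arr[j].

Finding inversions in [8, 10, 8, 10]:

(1, 2): arr[1]=10 > arr[2]=8

Total inversions: 1

The array has 1 inversion(s): (1,2). Each pair (i,j) satisfies i < j and arr[i] > arr[j].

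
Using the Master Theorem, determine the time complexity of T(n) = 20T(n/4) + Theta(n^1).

Master Theorem for T(n) = 20T(n/4) + O(n^1):

a = 20, b = 4, c = 1
log_b(a) = log_4(20) = 2.1610

Case 1: c = 1 < log_4(20) = 2.1610
T(n) = O(n^(log_4 20))

For T(n) = 20T(n/4) + O(n^1): log_4(20) = 2.1610. This is Case 1 of the Master Theorem (c < log_b(a), work dominated by leaves), giving O(n^(log_4 20)).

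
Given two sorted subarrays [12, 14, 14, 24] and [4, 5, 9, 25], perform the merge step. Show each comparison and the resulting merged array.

Merging process:

Compare 12 vs 4: take 4 from right. Merged: [4]
Compare 12 vs 5: take 5 from right. Merged: [4, 5]
Compare 12 vs 9: take 9 from right. Merged: [4, 5, 9]
Compare 12 vs 25: take 12 from left. Merged: [4, 5, 9, 12]
Compare 14 vs 25: take 14 from left. Merged: [4, 5, 9, 12, 14]
Compare 14 vs 25: take 14 from left. Merged: [4, 5, 9, 12, 14, 14]
Compare 24 vs 25: take 24 from left. Merged: [4, 5, 9, 12, 14, 14, 24]
Append remaining from right: [25]. Merged: [4, 5, 9, 12, 14, 14, 24, 25]

Final merged array: [4, 5, 9, 12, 14, 14, 24, 25]
Total comparisons: 7

The merged array is [4, 5, 9, 12, 14, 14, 24, 25], requiring 7 comparisons. The merge step runs in O(n) time where n is the total number of elements.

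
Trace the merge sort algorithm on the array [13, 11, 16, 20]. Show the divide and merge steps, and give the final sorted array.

Merge sort trace:

Split: [13, 11, 16, 20] -> [13, 11] and [16, 20]
  Split: [13, 11] -> [13] and [11]
  Merge: [13] + [11] -> [11, 13]
  Split: [16, 20] -> [16] and [20]
  Merge: [16] + [20] -> [16, 20]
Merge: [11, 13] + [16, 20] -> [11, 13, 16, 20]

Final sorted array: [11, 13, 16, 20]

The merge sort proceeds by recursively splitting the array and merging sorted halves.
After all merges, the sorted array is [11, 13, 16, 20].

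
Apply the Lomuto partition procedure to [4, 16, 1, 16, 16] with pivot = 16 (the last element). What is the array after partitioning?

Lomuto partition with pivot = 16:

Initial array: [4, 16, 1, 16, 16]

arr[0]=4 <= 16: swap with position 0, array becomes [4, 16, 1, 16, 16]
arr[1]=16 <= 16: swap with position 1, array becomes [4, 16, 1, 16, 16]
arr[2]=1 <= 16: swap with position 2, array becomes [4, 16, 1, 16, 16]
arr[3]=16 <= 16: swap with position 3, array becomes [4, 16, 1, 16, 16]

Place pivot at position 4: [4, 16, 1, 16, 16]
Pivot position: 4

After partitioning with pivot 16, the array becomes [4, 16, 1, 16, 16]. The pivot is placed at index 4. All elements to the left of the pivot are <= 16, and all elements to the right are > 16.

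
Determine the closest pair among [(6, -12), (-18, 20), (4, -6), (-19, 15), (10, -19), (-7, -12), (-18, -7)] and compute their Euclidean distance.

Computing all pairwise distances among 7 points:

d((6, -12), (-18, 20)) = 40.0
d((6, -12), (4, -6)) = 6.3246
d((6, -12), (-19, 15)) = 36.7967
d((6, -12), (10, -19)) = 8.0623
d((6, -12), (-7, -12)) = 13.0
d((6, -12), (-18, -7)) = 24.5153
d((-18, 20), (4, -6)) = 34.0588
d((-18, 20), (-19, 15)) = 5.099 <-- minimum
d((-18, 20), (10, -19)) = 48.0104
d((-18, 20), (-7, -12)) = 33.8378
d((-18, 20), (-18, -7)) = 27.0
d((4, -6), (-19, 15)) = 31.1448
d((4, -6), (10, -19)) = 14.3178
d((4, -6), (-7, -12)) = 12.53
d((4, -6), (-18, -7)) = 22.0227
d((-19, 15), (10, -19)) = 44.6878
d((-19, 15), (-7, -12)) = 29.5466
d((-19, 15), (-18, -7)) = 22.0227
d((10, -19), (-7, -12)) = 18.3848
d((10, -19), (-18, -7)) = 30.4631
d((-7, -12), (-18, -7)) = 12.083

Closest pair: (-18, 20) and (-19, 15) with distance 5.099

The closest pair is (-18, 20) and (-19, 15) with Euclidean distance 5.099. For 7 points, brute-force pairwise comparison is shown above. For large n, the divide-and-conquer algorithm (sort by x, recurse on halves, check the dividing strip) achieves O(n log n).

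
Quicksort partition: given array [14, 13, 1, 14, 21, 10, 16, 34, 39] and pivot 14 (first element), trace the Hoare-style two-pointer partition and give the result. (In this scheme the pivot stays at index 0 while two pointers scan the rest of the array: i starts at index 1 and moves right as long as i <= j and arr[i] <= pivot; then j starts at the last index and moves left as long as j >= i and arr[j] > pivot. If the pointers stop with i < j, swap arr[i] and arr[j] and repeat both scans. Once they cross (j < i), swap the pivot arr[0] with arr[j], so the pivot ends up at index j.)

Hoare-style two-pointer partition with pivot = 14:

Initial array: [14, 13, 1, 14, 21, 10, 16, 34, 39]

Pointers start at i = 1, j = 8.
i stops at index 4 (arr[4]=21 > 14), j stops at index 5 (arr[5]=10 <= 14): swap arr[4] and arr[5], array becomes [14, 13, 1, 14, 10, 21, 16, 34, 39]
i ends at 5, j ends at 4: the pointers have crossed (j < i), so scanning stops.

Swap pivot arr[0] with arr[4] to place pivot at position 4: [10, 13, 1, 14, 14, 21, 16, 34, 39]
Pivot position: 4

After partitioning with pivot 14, the array becomes [10, 13, 1, 14, 14, 21, 16, 34, 39]. The pivot is placed at index 4. All elements to the left of the pivot are <= 14, and all elements to the right are > 14.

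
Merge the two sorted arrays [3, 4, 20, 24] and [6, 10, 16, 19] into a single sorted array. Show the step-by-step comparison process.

Merging process:

Compare 3 vs 6: take 3 from left. Merged: [3]
Compare 4 vs 6: take 4 from left. Merged: [3, 4]
Compare 20 vs 6: take 6 from right. Merged: [3, 4, 6]
Compare 20 vs 10: take 10 from right. Merged: [3, 4, 6, 10]
Compare 20 vs 16: take 16 from right. Merged: [3, 4, 6, 10, 16]
Compare 20 vs 19: take 19 from right. Merged: [3, 4, 6, 10, 16, 19]
Append remaining from left: [20, 24]. Merged: [3, 4, 6, 10, 16, 19, 20, 24]

Final merged array: [3, 4, 6, 10, 16, 19, 20, 24]
Total comparisons: 6

The merged array is [3, 4, 6, 10, 16, 19, 20, 24], requiring 6 comparisons. The merge step runs in O(n) time where n is the total number of elements.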